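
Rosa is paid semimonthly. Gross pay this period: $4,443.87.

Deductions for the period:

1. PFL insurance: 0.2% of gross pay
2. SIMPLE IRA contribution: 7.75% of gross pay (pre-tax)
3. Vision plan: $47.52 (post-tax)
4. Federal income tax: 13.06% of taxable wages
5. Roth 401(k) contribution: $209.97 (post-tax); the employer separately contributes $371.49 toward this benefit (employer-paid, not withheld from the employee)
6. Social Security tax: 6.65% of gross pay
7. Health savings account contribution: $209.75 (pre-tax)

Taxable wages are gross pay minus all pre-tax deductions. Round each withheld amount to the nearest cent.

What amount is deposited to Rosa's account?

$2,819.82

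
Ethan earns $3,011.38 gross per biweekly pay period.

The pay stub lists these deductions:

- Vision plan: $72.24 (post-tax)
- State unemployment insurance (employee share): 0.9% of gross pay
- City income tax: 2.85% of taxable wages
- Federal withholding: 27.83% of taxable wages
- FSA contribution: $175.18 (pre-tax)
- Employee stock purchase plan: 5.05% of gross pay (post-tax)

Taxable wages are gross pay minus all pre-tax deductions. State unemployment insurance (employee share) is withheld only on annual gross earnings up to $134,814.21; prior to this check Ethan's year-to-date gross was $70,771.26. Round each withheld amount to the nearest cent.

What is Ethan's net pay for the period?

$1,714.65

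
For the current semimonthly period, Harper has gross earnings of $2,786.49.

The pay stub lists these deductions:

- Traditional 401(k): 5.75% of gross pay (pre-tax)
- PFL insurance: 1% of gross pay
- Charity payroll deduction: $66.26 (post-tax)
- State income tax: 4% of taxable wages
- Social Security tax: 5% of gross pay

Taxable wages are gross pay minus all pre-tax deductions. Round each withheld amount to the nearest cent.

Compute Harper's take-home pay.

Traditional 401(k): $2,786.49 × 0.0575 = $160.22
Taxable wages = $2,786.49 − $160.22 = $2,626.27
State income tax: $2,626.27 × 0.04 = $105.05
Social Security tax: $2,786.49 × 0.05 = $139.32
PFL insurance: $2,786.49 × 0.01 = $27.86
Charity payroll deduction: $66.26
Total deductions = $160.22 + $105.05 + $139.32 + $27.86 + $66.26 = $498.71
Net pay = $2,786.49 − $498.71 = $2,287.78

$2,287.78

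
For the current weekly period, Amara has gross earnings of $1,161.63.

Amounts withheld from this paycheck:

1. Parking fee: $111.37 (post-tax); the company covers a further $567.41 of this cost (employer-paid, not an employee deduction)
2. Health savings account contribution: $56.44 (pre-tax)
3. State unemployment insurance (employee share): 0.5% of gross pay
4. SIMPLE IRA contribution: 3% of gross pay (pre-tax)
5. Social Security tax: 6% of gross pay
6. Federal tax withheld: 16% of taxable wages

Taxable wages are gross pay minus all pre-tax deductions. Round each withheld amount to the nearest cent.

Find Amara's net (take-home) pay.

Health savings account contribution: $56.44
SIMPLE IRA contribution: $1,161.63 × 0.03 = $34.85
Pre-tax total = $56.44 + $34.85 = $91.29
Taxable wages = $1,161.63 − $91.29 = $1,070.34
Federal tax withheld: $1,070.34 × 0.16 = $171.25
Social Security tax: $1,161.63 × 0.06 = $69.70
State unemployment insurance (employee share): $1,161.63 × 0.005 = $5.81
Parking fee: $111.37
(Employer's $567.41 toward parking fee is not withheld from the employee.)
Total deductions = $56.44 + $34.85 + $171.25 + $69.70 + $5.81 + $111.37 = $449.42
Net pay = $1,161.63 − $449.42 = $712.21

$712.21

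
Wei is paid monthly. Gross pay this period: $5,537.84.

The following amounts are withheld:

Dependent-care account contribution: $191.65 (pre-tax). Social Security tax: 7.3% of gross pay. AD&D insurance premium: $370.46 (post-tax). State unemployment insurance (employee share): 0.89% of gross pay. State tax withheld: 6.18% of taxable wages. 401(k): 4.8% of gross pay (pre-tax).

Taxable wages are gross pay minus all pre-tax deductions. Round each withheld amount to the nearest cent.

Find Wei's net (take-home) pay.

$3,942.39

Dependent-care account contribution: $191.65
401(k): $5,537.84 × 0.048 = $265.82
Pre-tax total = $191.65 + $265.82 = $457.47
Taxable wages = $5,537.84 − $457.47 = $5,080.37
State tax withheld: $5,080.37 × 0.0618 = $313.97
Social Security tax: $5,537.84 × 0.073 = $404.26
State unemployment insurance (employee share): $5,537.84 × 0.0089 = $49.29
AD&D insurance premium: $370.46
Total deductions = $191.65 + $265.82 + $313.97 + $404.26 + $49.29 + $370.46 = $1,595.45
Net pay = $5,537.84 − $1,595.45 = $3,942.39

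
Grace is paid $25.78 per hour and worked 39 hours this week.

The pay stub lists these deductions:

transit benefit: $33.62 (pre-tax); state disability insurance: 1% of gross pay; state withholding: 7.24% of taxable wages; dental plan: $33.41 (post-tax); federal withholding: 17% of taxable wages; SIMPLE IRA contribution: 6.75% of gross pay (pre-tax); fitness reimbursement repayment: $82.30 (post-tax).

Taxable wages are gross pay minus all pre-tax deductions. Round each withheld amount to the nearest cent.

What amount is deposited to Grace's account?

$559.06

Gross pay: 39 × $25.78 = $1005.42
Transit benefit: $33.62
SIMPLE IRA contribution: $1005.42 × 0.0675 = $67.87
Pre-tax total = $33.62 + $67.87 = $101.49
Taxable wages = $1005.42 − $101.49 = $903.93
Federal withholding: $903.93 × 0.17 = $153.67
State withholding: $903.93 × 0.0724 = $65.44
State disability insurance: $1005.42 × 0.01 = $10.05
Dental plan: $33.41
Fitness reimbursement repayment: $82.30
Total deductions = $33.62 + $67.87 + $153.67 + $65.44 + $10.05 + $33.41 + $82.30 = $446.36
Net pay = $1005.42 − $446.36 = $559.06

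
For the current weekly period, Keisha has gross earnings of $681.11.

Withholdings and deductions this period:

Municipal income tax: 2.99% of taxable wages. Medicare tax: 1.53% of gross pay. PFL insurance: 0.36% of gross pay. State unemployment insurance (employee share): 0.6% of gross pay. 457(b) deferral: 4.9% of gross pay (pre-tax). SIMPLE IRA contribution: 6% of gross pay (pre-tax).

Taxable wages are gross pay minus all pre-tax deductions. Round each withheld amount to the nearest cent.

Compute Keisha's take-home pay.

$571.76

SIMPLE IRA contribution: $681.11 × 0.06 = $40.87
457(b) deferral: $681.11 × 0.049 = $33.37
Pre-tax total = $40.87 + $33.37 = $74.24
Taxable wages = $681.11 − $74.24 = $606.87
Municipal income tax: $606.87 × 0.0299 = $18.15
Medicare tax: $681.11 × 0.0153 = $10.42
State unemployment insurance (employee share): $681.11 × 0.006 = $4.09
PFL insurance: $681.11 × 0.0036 = $2.45
Total deductions = $40.87 + $33.37 + $18.15 + $10.42 + $4.09 + $2.45 = $109.35
Net pay = $681.11 − $109.35 = $571.76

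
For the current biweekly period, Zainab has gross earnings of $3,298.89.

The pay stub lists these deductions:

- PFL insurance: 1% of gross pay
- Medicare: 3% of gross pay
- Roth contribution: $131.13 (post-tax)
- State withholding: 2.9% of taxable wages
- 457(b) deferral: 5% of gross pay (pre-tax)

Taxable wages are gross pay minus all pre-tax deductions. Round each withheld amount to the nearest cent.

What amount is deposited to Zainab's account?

457(b) deferral: $3,298.89 × 0.05 = $164.94
Taxable wages = $3,298.89 − $164.94 = $3,133.95
State withholding: $3,133.95 × 0.029 = $90.88
Medicare: $3,298.89 × 0.03 = $98.97
PFL insurance: $3,298.89 × 0.01 = $32.99
Roth contribution: $131.13
Total deductions = $164.94 + $90.88 + $98.97 + $32.99 + $131.13 = $518.91
Net pay = $3,298.89 − $518.91 = $2,779.98

$2,779.98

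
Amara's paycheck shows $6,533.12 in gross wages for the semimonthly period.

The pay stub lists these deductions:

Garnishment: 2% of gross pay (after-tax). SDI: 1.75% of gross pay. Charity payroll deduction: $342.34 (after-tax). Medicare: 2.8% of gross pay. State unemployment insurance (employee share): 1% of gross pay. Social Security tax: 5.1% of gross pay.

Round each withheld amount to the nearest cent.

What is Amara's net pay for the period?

$5,364.34

Social Security tax: $6,533.12 × 0.051 = $333.19
Medicare: $6,533.12 × 0.028 = $182.93
State unemployment insurance (employee share): $6,533.12 × 0.01 = $65.33
SDI: $6,533.12 × 0.0175 = $114.33
Garnishment: $6,533.12 × 0.02 = $130.66
Charity payroll deduction: $342.34
Total deductions = $333.19 + $182.93 + $65.33 + $114.33 + $130.66 + $342.34 = $1,168.78
Net pay = $6,533.12 − $1,168.78 = $5,364.34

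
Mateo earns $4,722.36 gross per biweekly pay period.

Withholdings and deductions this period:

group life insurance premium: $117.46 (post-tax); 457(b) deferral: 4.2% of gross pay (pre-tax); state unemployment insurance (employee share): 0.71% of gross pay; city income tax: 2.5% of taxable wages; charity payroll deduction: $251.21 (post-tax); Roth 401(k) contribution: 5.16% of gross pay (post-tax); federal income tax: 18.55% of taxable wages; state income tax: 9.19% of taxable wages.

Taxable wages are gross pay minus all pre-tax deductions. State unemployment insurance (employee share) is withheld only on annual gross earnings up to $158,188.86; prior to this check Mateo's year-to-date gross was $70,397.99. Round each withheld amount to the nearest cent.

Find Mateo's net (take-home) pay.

457(b) deferral: $4,722.36 × 0.042 = $198.34
Taxable wages = $4,722.36 − $198.34 = $4,524.02
Federal income tax: $4,524.02 × 0.1855 = $839.21
City income tax: $4,524.02 × 0.025 = $113.10
State income tax: $4,524.02 × 0.0919 = $415.76
State unemployment insurance (employee share): cap not yet reached, full $4,722.36 is subject → $4,722.36 × 0.0071 = $33.53
Group life insurance premium: $117.46
Charity payroll deduction: $251.21
Roth 401(k) contribution: $4,722.36 × 0.0516 = $243.67
Total deductions = $198.34 + $839.21 + $113.10 + $415.76 + $33.53 + $117.46 + $251.21 + $243.67 = $2,212.28
Net pay = $4,722.36 − $2,212.28 = $2,510.08

$2,510.08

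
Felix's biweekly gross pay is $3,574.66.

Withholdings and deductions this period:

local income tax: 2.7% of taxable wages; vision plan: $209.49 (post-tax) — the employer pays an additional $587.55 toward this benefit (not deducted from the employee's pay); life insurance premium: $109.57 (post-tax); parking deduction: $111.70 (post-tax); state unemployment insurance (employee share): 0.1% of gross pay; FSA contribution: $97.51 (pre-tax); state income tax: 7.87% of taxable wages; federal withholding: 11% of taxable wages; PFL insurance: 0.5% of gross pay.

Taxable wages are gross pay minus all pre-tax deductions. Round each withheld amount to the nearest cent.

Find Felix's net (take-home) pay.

FSA contribution: $97.51
Taxable wages = $3,574.66 − $97.51 = $3,477.15
State income tax: $3,477.15 × 0.0787 = $273.65
Federal withholding: $3,477.15 × 0.11 = $382.49
Local income tax: $3,477.15 × 0.027 = $93.88
State unemployment insurance (employee share): $3,574.66 × 0.001 = $3.57
PFL insurance: $3,574.66 × 0.005 = $17.87
Vision plan: $209.49
Life insurance premium: $109.57
Parking deduction: $111.70
(Employer's $587.55 toward vision plan is not withheld from the employee.)
Total deductions = $97.51 + $273.65 + $382.49 + $93.88 + $3.57 + $17.87 + $209.49 + $109.57 + $111.70 = $1,299.73
Net pay = $3,574.66 − $1,299.73 = $2,274.93

$2,274.93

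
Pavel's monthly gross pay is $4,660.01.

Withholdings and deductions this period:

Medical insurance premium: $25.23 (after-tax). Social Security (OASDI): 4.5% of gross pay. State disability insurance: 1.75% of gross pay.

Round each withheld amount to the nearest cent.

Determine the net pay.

State disability insurance: $4,660.01 × 0.0175 = $81.55
Social Security (OASDI): $4,660.01 × 0.045 = $209.70
Medical insurance premium: $25.23
Total deductions = $81.55 + $209.70 + $25.23 = $316.48
Net pay = $4,660.01 − $316.48 = $4,343.53

$4,343.53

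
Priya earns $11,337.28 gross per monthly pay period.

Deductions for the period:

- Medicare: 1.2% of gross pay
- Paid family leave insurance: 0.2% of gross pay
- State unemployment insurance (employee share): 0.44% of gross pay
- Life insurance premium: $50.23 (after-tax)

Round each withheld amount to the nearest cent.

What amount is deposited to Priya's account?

Paid family leave insurance: $11,337.28 × 0.002 = $22.67
Medicare: $11,337.28 × 0.012 = $136.05
State unemployment insurance (employee share): $11,337.28 × 0.0044 = $49.88
Life insurance premium: $50.23
Total deductions = $22.67 + $136.05 + $49.88 + $50.23 = $258.83
Net pay = $11,337.28 − $258.83 = $11,078.45

$11,078.45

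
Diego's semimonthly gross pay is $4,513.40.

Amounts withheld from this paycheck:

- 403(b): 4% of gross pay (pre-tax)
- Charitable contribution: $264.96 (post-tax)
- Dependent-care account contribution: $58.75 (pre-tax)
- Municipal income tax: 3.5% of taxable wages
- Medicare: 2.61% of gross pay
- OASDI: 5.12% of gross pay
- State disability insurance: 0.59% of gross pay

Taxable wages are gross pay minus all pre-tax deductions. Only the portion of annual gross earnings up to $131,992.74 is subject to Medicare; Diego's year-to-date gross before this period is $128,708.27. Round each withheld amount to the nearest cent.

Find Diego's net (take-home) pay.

$3,516.12

Dependent-care account contribution: $58.75
403(b): $4,513.40 × 0.04 = $180.54
Pre-tax total = $58.75 + $180.54 = $239.29
Taxable wages = $4,513.40 − $239.29 = $4,274.11
Municipal income tax: $4,274.11 × 0.035 = $149.59
State disability insurance: $4,513.40 × 0.0059 = $26.63
OASDI: $4,513.40 × 0.0512 = $231.09
Medicare: only $131,992.74 − $128,708.27 = $3,284.47 of this check is subject → $3,284.47 × 0.0261 = $85.72
Charitable contribution: $264.96
Total deductions = $58.75 + $180.54 + $149.59 + $26.63 + $231.09 + $85.72 + $264.96 = $997.28
Net pay = $4,513.40 − $997.28 = $3,516.12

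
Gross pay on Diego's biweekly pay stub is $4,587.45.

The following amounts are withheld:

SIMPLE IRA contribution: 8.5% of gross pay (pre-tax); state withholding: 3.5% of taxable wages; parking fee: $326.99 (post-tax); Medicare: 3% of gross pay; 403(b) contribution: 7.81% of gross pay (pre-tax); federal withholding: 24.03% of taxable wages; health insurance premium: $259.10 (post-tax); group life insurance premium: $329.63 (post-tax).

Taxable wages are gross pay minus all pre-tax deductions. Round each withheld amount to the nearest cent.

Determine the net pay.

$1,728.96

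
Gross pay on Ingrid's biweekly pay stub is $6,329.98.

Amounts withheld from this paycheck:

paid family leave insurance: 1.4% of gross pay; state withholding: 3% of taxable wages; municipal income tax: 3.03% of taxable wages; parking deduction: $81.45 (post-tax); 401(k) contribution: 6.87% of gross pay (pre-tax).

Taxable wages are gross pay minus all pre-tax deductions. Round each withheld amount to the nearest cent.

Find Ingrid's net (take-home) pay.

$5,369.57

401(k) contribution: $6,329.98 × 0.0687 = $434.87
Taxable wages = $6,329.98 − $434.87 = $5,895.11
State withholding: $5,895.11 × 0.03 = $176.85
Municipal income tax: $5,895.11 × 0.0303 = $178.62
Paid family leave insurance: $6,329.98 × 0.014 = $88.62
Parking deduction: $81.45
Total deductions = $434.87 + $176.85 + $178.62 + $88.62 + $81.45 = $960.41
Net pay = $6,329.98 − $960.41 = $5,369.57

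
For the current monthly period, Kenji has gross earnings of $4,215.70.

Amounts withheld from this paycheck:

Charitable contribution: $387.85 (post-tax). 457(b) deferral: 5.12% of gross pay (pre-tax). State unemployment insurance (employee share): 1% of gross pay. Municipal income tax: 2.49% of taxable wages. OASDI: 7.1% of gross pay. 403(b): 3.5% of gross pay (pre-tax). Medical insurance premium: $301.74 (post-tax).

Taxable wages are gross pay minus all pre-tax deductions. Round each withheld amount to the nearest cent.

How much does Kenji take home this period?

403(b): $4,215.70 × 0.035 = $147.55
457(b) deferral: $4,215.70 × 0.0512 = $215.84
Pre-tax total = $147.55 + $215.84 = $363.39
Taxable wages = $4,215.70 − $363.39 = $3,852.31
Municipal income tax: $3,852.31 × 0.0249 = $95.92
State unemployment insurance (employee share): $4,215.70 × 0.01 = $42.16
OASDI: $4,215.70 × 0.071 = $299.31
Medical insurance premium: $301.74
Charitable contribution: $387.85
Total deductions = $147.55 + $215.84 + $95.92 + $42.16 + $299.31 + $301.74 + $387.85 = $1,490.37
Net pay = $4,215.70 − $1,490.37 = $2,725.33

$2,725.33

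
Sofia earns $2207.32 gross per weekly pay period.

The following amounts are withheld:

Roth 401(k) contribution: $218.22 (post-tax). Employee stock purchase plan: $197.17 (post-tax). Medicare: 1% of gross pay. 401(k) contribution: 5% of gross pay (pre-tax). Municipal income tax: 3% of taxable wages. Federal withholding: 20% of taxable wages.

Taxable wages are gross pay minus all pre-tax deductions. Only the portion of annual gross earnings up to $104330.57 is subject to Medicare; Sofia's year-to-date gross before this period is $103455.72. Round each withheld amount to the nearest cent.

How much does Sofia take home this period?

401(k) contribution: $2207.32 × 0.05 = $110.37
Taxable wages = $2207.32 − $110.37 = $2096.95
Municipal income tax: $2096.95 × 0.03 = $62.91
Federal withholding: $2096.95 × 0.2 = $419.39
Medicare: only $104330.57 − $103455.72 = $874.85 of this check is subject → $874.85 × 0.01 = $8.75
Roth 401(k) contribution: $218.22
Employee stock purchase plan: $197.17
Total deductions = $110.37 + $62.91 + $419.39 + $8.75 + $218.22 + $197.17 = $1016.81
Net pay = $2207.32 − $1016.81 = $1190.51

$1190.51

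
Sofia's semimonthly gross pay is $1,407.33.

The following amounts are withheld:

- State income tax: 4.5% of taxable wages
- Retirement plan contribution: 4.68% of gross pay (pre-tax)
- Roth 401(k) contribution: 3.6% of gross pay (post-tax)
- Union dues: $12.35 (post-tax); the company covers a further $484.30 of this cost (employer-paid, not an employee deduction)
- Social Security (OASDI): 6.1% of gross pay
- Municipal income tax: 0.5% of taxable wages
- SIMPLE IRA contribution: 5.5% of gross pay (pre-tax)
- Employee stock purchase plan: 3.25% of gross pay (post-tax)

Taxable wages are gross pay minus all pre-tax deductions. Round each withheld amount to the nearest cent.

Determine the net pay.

SIMPLE IRA contribution: $1,407.33 × 0.055 = $77.40
Retirement plan contribution: $1,407.33 × 0.0468 = $65.86
Pre-tax total = $77.40 + $65.86 = $143.26
Taxable wages = $1,407.33 − $143.26 = $1,264.07
Municipal income tax: $1,264.07 × 0.005 = $6.32
State income tax: $1,264.07 × 0.045 = $56.88
Social Security (OASDI): $1,407.33 × 0.061 = $85.85
Union dues: $12.35
Employee stock purchase plan: $1,407.33 × 0.0325 = $45.74
Roth 401(k) contribution: $1,407.33 × 0.036 = $50.66
(Employer's $484.30 toward union dues is not withheld from the employee.)
Total deductions = $77.40 + $65.86 + $6.32 + $56.88 + $85.85 + $12.35 + $45.74 + $50.66 = $401.06
Net pay = $1,407.33 − $401.06 = $1,006.27

$1,006.27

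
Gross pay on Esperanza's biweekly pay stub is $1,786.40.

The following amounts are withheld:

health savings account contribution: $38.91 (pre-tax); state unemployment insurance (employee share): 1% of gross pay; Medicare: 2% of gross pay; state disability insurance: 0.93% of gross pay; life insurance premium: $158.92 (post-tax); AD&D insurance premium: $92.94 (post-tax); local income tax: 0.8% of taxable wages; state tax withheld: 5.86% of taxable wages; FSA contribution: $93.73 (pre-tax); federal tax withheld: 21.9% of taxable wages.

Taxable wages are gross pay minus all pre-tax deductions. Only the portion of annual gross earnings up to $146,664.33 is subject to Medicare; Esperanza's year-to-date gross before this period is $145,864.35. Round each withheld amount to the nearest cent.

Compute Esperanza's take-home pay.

$879.12

Health savings account contribution: $38.91
FSA contribution: $93.73
Pre-tax total = $38.91 + $93.73 = $132.64
Taxable wages = $1,786.40 − $132.64 = $1,653.76
Local income tax: $1,653.76 × 0.008 = $13.23
Federal tax withheld: $1,653.76 × 0.219 = $362.17
State tax withheld: $1,653.76 × 0.0586 = $96.91
State disability insurance: $1,786.40 × 0.0093 = $16.61
Medicare: only $146,664.33 − $145,864.35 = $799.98 of this check is subject → $799.98 × 0.02 = $16.00
State unemployment insurance (employee share): $1,786.40 × 0.01 = $17.86
AD&D insurance premium: $92.94
Life insurance premium: $158.92
Total deductions = $38.91 + $93.73 + $13.23 + $362.17 + $96.91 + $16.61 + $16.00 + $17.86 + $92.94 + $158.92 = $907.28
Net pay = $1,786.40 − $907.28 = $879.12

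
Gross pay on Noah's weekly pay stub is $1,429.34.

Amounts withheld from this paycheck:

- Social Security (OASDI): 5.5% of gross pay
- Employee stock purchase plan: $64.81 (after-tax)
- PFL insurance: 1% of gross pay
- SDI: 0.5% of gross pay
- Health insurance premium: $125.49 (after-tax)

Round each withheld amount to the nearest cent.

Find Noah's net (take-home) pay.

$1,138.99

PFL insurance: $1,429.34 × 0.01 = $14.29
Social Security (OASDI): $1,429.34 × 0.055 = $78.61
SDI: $1,429.34 × 0.005 = $7.15
Health insurance premium: $125.49
Employee stock purchase plan: $64.81
Total deductions = $14.29 + $78.61 + $7.15 + $125.49 + $64.81 = $290.35
Net pay = $1,429.34 − $290.35 = $1,138.99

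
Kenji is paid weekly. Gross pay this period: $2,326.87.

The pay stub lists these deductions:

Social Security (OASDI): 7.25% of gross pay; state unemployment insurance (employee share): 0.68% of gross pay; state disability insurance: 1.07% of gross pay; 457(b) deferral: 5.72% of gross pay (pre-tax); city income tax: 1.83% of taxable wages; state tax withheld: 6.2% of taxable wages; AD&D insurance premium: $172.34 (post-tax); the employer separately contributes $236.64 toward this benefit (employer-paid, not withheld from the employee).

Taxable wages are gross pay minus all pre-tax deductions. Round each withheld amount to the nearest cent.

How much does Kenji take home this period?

$1,635.85

457(b) deferral: $2,326.87 × 0.0572 = $133.10
Taxable wages = $2,326.87 − $133.10 = $2,193.77
State tax withheld: $2,193.77 × 0.062 = $136.01
City income tax: $2,193.77 × 0.0183 = $40.15
Social Security (OASDI): $2,326.87 × 0.0725 = $168.70
State disability insurance: $2,326.87 × 0.0107 = $24.90
State unemployment insurance (employee share): $2,326.87 × 0.0068 = $15.82
AD&D insurance premium: $172.34
(Employer's $236.64 toward AD&D insurance premium is not withheld from the employee.)
Total deductions = $133.10 + $136.01 + $40.15 + $168.70 + $24.90 + $15.82 + $172.34 = $691.02
Net pay = $2,326.87 − $691.02 = $1,635.85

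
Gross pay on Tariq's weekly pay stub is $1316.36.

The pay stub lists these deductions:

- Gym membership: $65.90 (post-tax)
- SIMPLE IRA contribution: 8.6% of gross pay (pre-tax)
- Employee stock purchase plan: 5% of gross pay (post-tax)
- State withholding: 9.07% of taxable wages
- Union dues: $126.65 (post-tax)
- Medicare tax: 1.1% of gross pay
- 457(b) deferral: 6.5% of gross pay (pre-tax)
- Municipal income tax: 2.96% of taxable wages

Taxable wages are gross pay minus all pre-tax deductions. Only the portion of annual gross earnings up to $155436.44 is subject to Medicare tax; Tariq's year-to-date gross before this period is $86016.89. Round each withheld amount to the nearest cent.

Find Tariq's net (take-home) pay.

$710.29

SIMPLE IRA contribution: $1316.36 × 0.086 = $113.21
457(b) deferral: $1316.36 × 0.065 = $85.56
Pre-tax total = $113.21 + $85.56 = $198.77
Taxable wages = $1316.36 − $198.77 = $1117.59
Municipal income tax: $1117.59 × 0.0296 = $33.08
State withholding: $1117.59 × 0.0907 = $101.37
Medicare tax: cap not yet reached, full $1316.36 is subject → $1316.36 × 0.011 = $14.48
Gym membership: $65.90
Union dues: $126.65
Employee stock purchase plan: $1316.36 × 0.05 = $65.82
Total deductions = $113.21 + $85.56 + $33.08 + $101.37 + $14.48 + $65.90 + $126.65 + $65.82 = $606.07
Net pay = $1316.36 − $606.07 = $710.29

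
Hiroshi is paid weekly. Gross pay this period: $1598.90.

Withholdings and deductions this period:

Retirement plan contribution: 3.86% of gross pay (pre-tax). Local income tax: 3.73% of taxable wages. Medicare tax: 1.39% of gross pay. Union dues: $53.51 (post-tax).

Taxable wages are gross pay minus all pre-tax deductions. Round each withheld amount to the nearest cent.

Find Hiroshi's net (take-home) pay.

$1404.11

Retirement plan contribution: $1598.90 × 0.0386 = $61.72
Taxable wages = $1598.90 − $61.72 = $1537.18
Local income tax: $1537.18 × 0.0373 = $57.34
Medicare tax: $1598.90 × 0.0139 = $22.22
Union dues: $53.51
Total deductions = $61.72 + $57.34 + $22.22 + $53.51 = $194.79
Net pay = $1598.90 − $194.79 = $1404.11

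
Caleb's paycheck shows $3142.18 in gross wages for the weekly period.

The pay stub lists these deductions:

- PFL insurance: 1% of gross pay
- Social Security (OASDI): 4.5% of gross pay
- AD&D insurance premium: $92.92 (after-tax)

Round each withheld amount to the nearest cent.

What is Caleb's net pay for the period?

Social Security (OASDI): $3142.18 × 0.045 = $141.40
PFL insurance: $3142.18 × 0.01 = $31.42
AD&D insurance premium: $92.92
Total deductions = $141.40 + $31.42 + $92.92 = $265.74
Net pay = $3142.18 − $265.74 = $2876.44

$2876.44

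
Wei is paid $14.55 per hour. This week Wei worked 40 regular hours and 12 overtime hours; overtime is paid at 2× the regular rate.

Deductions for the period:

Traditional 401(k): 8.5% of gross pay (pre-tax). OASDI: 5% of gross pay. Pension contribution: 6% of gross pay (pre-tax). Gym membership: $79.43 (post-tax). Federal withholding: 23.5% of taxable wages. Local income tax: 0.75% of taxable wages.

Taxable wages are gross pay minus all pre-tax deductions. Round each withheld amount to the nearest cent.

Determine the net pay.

Regular pay: 40 × $14.55 = $582.00
Overtime pay: 12 × $14.55 × 2 = $349.20
Gross pay = $582.00 + $349.20 = $931.20
Pension contribution: $931.20 × 0.06 = $55.87
Traditional 401(k): $931.20 × 0.085 = $79.15
Pre-tax total = $55.87 + $79.15 = $135.02
Taxable wages = $931.20 − $135.02 = $796.18
Federal withholding: $796.18 × 0.235 = $187.10
Local income tax: $796.18 × 0.0075 = $5.97
OASDI: $931.20 × 0.05 = $46.56
Gym membership: $79.43
Total deductions = $55.87 + $79.15 + $187.10 + $5.97 + $46.56 + $79.43 = $454.08
Net pay = $931.20 − $454.08 = $477.12

$477.12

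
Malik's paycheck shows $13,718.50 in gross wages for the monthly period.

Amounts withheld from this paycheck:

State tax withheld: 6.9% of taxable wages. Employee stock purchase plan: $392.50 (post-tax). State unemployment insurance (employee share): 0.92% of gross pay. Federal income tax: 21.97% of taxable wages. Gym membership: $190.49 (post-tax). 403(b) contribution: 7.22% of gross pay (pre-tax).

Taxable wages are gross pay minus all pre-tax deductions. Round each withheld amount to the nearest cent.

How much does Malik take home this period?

403(b) contribution: $13,718.50 × 0.0722 = $990.48
Taxable wages = $13,718.50 − $990.48 = $12,728.02
Federal income tax: $12,728.02 × 0.2197 = $2,796.35
State tax withheld: $12,728.02 × 0.069 = $878.23
State unemployment insurance (employee share): $13,718.50 × 0.0092 = $126.21
Gym membership: $190.49
Employee stock purchase plan: $392.50
Total deductions = $990.48 + $2,796.35 + $878.23 + $126.21 + $190.49 + $392.50 = $5,374.26
Net pay = $13,718.50 − $5,374.26 = $8,344.24

$8,344.24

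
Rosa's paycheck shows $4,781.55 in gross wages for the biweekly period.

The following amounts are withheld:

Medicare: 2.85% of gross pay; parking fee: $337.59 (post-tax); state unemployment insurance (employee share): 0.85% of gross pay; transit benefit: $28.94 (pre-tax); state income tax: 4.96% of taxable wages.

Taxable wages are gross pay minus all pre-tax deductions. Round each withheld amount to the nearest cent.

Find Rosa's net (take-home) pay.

$4,002.38

Transit benefit: $28.94
Taxable wages = $4,781.55 − $28.94 = $4,752.61
State income tax: $4,752.61 × 0.0496 = $235.73
State unemployment insurance (employee share): $4,781.55 × 0.0085 = $40.64
Medicare: $4,781.55 × 0.0285 = $136.27
Parking fee: $337.59
Total deductions = $28.94 + $235.73 + $40.64 + $136.27 + $337.59 = $779.17
Net pay = $4,781.55 − $779.17 = $4,002.38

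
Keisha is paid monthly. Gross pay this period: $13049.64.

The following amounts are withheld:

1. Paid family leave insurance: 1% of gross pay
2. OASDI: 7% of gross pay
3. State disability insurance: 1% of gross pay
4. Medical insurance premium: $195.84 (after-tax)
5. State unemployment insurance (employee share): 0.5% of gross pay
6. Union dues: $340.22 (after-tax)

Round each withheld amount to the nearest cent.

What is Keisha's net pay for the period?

$11273.86

State disability insurance: $13049.64 × 0.01 = $130.50
Paid family leave insurance: $13049.64 × 0.01 = $130.50
State unemployment insurance (employee share): $13049.64 × 0.005 = $65.25
OASDI: $13049.64 × 0.07 = $913.47
Union dues: $340.22
Medical insurance premium: $195.84
Total deductions = $130.50 + $130.50 + $65.25 + $913.47 + $340.22 + $195.84 = $1775.78
Net pay = $13049.64 − $1775.78 = $11273.86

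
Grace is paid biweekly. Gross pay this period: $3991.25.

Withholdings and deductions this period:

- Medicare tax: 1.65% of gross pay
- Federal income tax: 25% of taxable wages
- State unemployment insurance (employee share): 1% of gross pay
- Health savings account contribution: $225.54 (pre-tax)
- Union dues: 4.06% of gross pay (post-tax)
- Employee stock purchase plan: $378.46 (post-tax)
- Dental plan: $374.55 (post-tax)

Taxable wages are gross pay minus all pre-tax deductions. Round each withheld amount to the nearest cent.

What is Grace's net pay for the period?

Health savings account contribution: $225.54
Taxable wages = $3991.25 − $225.54 = $3765.71
Federal income tax: $3765.71 × 0.25 = $941.43
State unemployment insurance (employee share): $3991.25 × 0.01 = $39.91
Medicare tax: $3991.25 × 0.0165 = $65.86
Employee stock purchase plan: $378.46
Dental plan: $374.55
Union dues: $3991.25 × 0.0406 = $162.04
Total deductions = $225.54 + $941.43 + $39.91 + $65.86 + $378.46 + $374.55 + $162.04 = $2187.79
Net pay = $3991.25 − $2187.79 = $1803.46

$1803.46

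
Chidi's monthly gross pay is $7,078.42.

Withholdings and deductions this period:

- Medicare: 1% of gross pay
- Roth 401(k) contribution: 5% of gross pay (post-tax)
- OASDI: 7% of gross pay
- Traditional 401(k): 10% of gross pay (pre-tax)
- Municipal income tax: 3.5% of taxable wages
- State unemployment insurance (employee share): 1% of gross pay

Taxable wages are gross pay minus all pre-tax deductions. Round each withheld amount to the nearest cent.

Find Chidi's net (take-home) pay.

$5,156.64

Traditional 401(k): $7,078.42 × 0.1 = $707.84
Taxable wages = $7,078.42 − $707.84 = $6,370.58
Municipal income tax: $6,370.58 × 0.035 = $222.97
Medicare: $7,078.42 × 0.01 = $70.78
OASDI: $7,078.42 × 0.07 = $495.49
State unemployment insurance (employee share): $7,078.42 × 0.01 = $70.78
Roth 401(k) contribution: $7,078.42 × 0.05 = $353.92
Total deductions = $707.84 + $222.97 + $70.78 + $495.49 + $70.78 + $353.92 = $1,921.78
Net pay = $7,078.42 − $1,921.78 = $5,156.64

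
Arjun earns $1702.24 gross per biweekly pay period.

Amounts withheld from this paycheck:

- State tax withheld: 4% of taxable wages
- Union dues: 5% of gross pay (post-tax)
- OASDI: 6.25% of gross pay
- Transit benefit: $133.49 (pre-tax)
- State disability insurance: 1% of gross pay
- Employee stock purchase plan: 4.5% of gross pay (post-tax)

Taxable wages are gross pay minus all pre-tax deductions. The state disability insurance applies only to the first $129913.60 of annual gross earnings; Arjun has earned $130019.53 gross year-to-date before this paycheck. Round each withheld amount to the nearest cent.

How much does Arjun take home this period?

$1237.90

Transit benefit: $133.49
Taxable wages = $1702.24 − $133.49 = $1568.75
State tax withheld: $1568.75 × 0.04 = $62.75
OASDI: $1702.24 × 0.0625 = $106.39
State disability insurance: annual cap $129913.60 already reached (YTD $130019.53), so $0.00
Union dues: $1702.24 × 0.05 = $85.11
Employee stock purchase plan: $1702.24 × 0.045 = $76.60
Total deductions = $133.49 + $62.75 + $106.39 + $0.00 + $85.11 + $76.60 = $464.34
Net pay = $1702.24 − $464.34 = $1237.90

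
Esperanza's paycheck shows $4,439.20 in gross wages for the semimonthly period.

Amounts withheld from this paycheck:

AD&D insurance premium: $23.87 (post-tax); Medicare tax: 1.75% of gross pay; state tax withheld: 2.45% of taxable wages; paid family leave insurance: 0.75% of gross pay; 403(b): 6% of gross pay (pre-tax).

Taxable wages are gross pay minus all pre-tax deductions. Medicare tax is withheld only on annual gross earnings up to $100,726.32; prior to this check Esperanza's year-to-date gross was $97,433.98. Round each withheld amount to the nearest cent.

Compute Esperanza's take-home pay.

403(b): $4,439.20 × 0.06 = $266.35
Taxable wages = $4,439.20 − $266.35 = $4,172.85
State tax withheld: $4,172.85 × 0.0245 = $102.23
Paid family leave insurance: $4,439.20 × 0.0075 = $33.29
Medicare tax: only $100,726.32 − $97,433.98 = $3,292.34 of this check is subject → $3,292.34 × 0.0175 = $57.62
AD&D insurance premium: $23.87
Total deductions = $266.35 + $102.23 + $33.29 + $57.62 + $23.87 = $483.36
Net pay = $4,439.20 − $483.36 = $3,955.84

$3,955.84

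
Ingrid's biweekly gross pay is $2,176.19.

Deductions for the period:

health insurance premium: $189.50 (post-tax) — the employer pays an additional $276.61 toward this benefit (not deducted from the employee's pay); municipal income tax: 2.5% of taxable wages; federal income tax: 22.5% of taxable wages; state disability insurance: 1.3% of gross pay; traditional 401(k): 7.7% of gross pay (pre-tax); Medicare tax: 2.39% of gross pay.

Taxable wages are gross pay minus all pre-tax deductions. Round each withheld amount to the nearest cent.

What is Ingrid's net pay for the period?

Traditional 401(k): $2,176.19 × 0.077 = $167.57
Taxable wages = $2,176.19 − $167.57 = $2,008.62
Federal income tax: $2,008.62 × 0.225 = $451.94
Municipal income tax: $2,008.62 × 0.025 = $50.22
State disability insurance: $2,176.19 × 0.013 = $28.29
Medicare tax: $2,176.19 × 0.0239 = $52.01
Health insurance premium: $189.50
(Employer's $276.61 toward health insurance premium is not withheld from the employee.)
Total deductions = $167.57 + $451.94 + $50.22 + $28.29 + $52.01 + $189.50 = $939.53
Net pay = $2,176.19 − $939.53 = $1,236.66

$1,236.66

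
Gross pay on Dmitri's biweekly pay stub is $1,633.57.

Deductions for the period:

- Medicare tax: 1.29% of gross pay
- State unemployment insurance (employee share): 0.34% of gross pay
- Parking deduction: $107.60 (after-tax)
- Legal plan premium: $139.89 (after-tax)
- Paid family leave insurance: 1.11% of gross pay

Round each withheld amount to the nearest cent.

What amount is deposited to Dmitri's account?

Medicare tax: $1,633.57 × 0.0129 = $21.07
Paid family leave insurance: $1,633.57 × 0.0111 = $18.13
State unemployment insurance (employee share): $1,633.57 × 0.0034 = $5.55
Parking deduction: $107.60
Legal plan premium: $139.89
Total deductions = $21.07 + $18.13 + $5.55 + $107.60 + $139.89 = $292.24
Net pay = $1,633.57 − $292.24 = $1,341.33

$1,341.33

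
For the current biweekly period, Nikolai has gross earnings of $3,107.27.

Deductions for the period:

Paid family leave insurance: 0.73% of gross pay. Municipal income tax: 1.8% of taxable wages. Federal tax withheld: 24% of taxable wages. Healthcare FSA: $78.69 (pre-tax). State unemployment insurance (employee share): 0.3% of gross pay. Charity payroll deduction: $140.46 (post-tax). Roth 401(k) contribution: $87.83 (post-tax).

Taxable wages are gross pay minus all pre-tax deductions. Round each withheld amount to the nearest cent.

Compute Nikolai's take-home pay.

Healthcare FSA: $78.69
Taxable wages = $3,107.27 − $78.69 = $3,028.58
Federal tax withheld: $3,028.58 × 0.24 = $726.86
Municipal income tax: $3,028.58 × 0.018 = $54.51
State unemployment insurance (employee share): $3,107.27 × 0.003 = $9.32
Paid family leave insurance: $3,107.27 × 0.0073 = $22.68
Charity payroll deduction: $140.46
Roth 401(k) contribution: $87.83
Total deductions = $78.69 + $726.86 + $54.51 + $9.32 + $22.68 + $140.46 + $87.83 = $1,120.35
Net pay = $3,107.27 − $1,120.35 = $1,986.92

$1,986.92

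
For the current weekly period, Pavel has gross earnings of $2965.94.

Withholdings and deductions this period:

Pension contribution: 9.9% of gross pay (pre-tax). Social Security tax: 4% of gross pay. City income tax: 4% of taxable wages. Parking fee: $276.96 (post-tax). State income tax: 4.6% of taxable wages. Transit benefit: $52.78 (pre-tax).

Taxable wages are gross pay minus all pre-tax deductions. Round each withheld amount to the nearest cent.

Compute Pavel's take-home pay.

$1998.65

Pension contribution: $2965.94 × 0.099 = $293.63
Transit benefit: $52.78
Pre-tax total = $293.63 + $52.78 = $346.41
Taxable wages = $2965.94 − $346.41 = $2619.53
City income tax: $2619.53 × 0.04 = $104.78
State income tax: $2619.53 × 0.046 = $120.50
Social Security tax: $2965.94 × 0.04 = $118.64
Parking fee: $276.96
Total deductions = $293.63 + $52.78 + $104.78 + $120.50 + $118.64 + $276.96 = $967.29
Net pay = $2965.94 − $967.29 = $1998.65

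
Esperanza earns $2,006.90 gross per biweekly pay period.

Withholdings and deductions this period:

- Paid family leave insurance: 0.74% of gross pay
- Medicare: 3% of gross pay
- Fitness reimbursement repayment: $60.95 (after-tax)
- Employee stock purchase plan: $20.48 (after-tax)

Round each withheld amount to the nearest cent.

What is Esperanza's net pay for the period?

Medicare: $2,006.90 × 0.03 = $60.21
Paid family leave insurance: $2,006.90 × 0.0074 = $14.85
Employee stock purchase plan: $20.48
Fitness reimbursement repayment: $60.95
Total deductions = $60.21 + $14.85 + $20.48 + $60.95 = $156.49
Net pay = $2,006.90 − $156.49 = $1,850.41

$1,850.41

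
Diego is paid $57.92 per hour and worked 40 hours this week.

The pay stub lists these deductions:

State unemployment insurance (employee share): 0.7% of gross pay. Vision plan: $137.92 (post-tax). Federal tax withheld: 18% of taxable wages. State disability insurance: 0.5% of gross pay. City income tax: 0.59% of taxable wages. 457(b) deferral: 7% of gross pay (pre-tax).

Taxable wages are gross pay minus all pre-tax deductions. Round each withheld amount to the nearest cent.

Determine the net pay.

$1,588.36

Gross pay: 40 × $57.92 = $2,316.80
457(b) deferral: $2,316.80 × 0.07 = $162.18
Taxable wages = $2,316.80 − $162.18 = $2,154.62
Federal tax withheld: $2,154.62 × 0.18 = $387.83
City income tax: $2,154.62 × 0.0059 = $12.71
State disability insurance: $2,316.80 × 0.005 = $11.58
State unemployment insurance (employee share): $2,316.80 × 0.007 = $16.22
Vision plan: $137.92
Total deductions = $162.18 + $387.83 + $12.71 + $11.58 + $16.22 + $137.92 = $728.44
Net pay = $2,316.80 − $728.44 = $1,588.36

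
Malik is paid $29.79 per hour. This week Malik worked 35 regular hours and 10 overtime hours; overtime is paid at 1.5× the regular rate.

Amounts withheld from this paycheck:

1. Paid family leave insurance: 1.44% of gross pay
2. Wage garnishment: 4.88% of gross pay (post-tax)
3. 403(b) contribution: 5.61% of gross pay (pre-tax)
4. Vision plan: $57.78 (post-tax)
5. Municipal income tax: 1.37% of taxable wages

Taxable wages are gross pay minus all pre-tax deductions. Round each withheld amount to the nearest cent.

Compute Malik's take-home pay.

$1234.76

Regular pay: 35 × $29.79 = $1042.65
Overtime pay: 10 × $29.79 × 1.5 = $446.85
Gross pay = $1042.65 + $446.85 = $1489.50
403(b) contribution: $1489.50 × 0.0561 = $83.56
Taxable wages = $1489.50 − $83.56 = $1405.94
Municipal income tax: $1405.94 × 0.0137 = $19.26
Paid family leave insurance: $1489.50 × 0.0144 = $21.45
Vision plan: $57.78
Wage garnishment: $1489.50 × 0.0488 = $72.69
Total deductions = $83.56 + $19.26 + $21.45 + $57.78 + $72.69 = $254.74
Net pay = $1489.50 − $254.74 = $1234.76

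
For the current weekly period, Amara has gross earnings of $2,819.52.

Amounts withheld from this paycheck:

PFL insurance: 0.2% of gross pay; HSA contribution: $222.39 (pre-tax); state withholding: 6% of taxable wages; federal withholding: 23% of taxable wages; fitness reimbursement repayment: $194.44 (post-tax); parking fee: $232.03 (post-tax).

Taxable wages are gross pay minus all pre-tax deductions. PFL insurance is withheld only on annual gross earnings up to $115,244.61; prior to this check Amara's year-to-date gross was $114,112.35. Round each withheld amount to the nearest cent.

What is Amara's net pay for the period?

$1,415.23

HSA contribution: $222.39
Taxable wages = $2,819.52 − $222.39 = $2,597.13
State withholding: $2,597.13 × 0.06 = $155.83
Federal withholding: $2,597.13 × 0.23 = $597.34
PFL insurance: only $115,244.61 − $114,112.35 = $1,132.26 of this check is subject → $1,132.26 × 0.002 = $2.26
Parking fee: $232.03
Fitness reimbursement repayment: $194.44
Total deductions = $222.39 + $155.83 + $597.34 + $2.26 + $232.03 + $194.44 = $1,404.29
Net pay = $2,819.52 − $1,404.29 = $1,415.23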